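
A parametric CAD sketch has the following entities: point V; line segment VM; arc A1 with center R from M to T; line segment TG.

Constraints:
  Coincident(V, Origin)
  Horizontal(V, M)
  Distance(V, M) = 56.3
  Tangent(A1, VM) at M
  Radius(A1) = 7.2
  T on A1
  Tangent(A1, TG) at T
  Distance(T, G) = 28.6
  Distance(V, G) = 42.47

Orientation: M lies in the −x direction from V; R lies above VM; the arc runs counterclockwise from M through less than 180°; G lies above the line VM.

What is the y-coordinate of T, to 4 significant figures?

2.942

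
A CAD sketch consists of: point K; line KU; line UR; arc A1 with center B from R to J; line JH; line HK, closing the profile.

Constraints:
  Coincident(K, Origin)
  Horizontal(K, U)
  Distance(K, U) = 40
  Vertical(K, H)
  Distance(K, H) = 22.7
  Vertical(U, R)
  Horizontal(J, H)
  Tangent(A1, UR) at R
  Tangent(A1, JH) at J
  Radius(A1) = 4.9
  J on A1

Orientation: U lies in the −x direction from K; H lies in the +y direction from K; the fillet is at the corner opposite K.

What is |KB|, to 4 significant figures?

39.36

K and H share the same x with |KH| = 22.7 and H on the +y side, so H = (0.000, 22.70). The virtual corner opposite K is at (-40.00, 22.70). A1 meets UR tangentially, so BR is at right angles to UR and since A1 is tangent to JH there, BJ ⟂ JH, with radius 4.9, so the center B sits 4.9 in from both sides at B = (-35.10, 17.80). Then |KB| = |B − K| = 39.36.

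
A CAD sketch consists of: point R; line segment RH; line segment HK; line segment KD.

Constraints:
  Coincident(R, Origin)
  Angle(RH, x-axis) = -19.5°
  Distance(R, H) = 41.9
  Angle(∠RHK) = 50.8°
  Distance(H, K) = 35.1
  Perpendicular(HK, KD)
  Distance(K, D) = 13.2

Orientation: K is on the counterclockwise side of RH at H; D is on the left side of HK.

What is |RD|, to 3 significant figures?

21.1

R is at the origin; RH runs at -19.5° with length 41.9, so H = 41.9·(cos -19.5°, sin -19.5°) = (39.5, -14.0). ∠RHK = 50.8°, so HK runs at -19.5° + (180° − 50.8°) = 110° from the x-axis; with |HK| = 35.1, K = H + 35.1·(cos 110°, sin 110°) = (27.7, 19.1). HK ⟂ KD; with |KD| = 13.2 on the left of HK, D = K + 13.2·(-0.941, -0.337) = (15.2, 14.6). Then |RD| = |D − R| = 21.1.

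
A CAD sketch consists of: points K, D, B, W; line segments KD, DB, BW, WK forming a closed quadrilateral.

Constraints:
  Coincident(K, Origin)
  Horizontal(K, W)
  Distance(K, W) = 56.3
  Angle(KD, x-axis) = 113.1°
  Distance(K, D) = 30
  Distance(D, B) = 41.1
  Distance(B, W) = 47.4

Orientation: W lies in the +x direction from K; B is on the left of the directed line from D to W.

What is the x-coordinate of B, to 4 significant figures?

27.99

Checks: |DB| = 41.10 ✓; |BW| = 47.40 ✓.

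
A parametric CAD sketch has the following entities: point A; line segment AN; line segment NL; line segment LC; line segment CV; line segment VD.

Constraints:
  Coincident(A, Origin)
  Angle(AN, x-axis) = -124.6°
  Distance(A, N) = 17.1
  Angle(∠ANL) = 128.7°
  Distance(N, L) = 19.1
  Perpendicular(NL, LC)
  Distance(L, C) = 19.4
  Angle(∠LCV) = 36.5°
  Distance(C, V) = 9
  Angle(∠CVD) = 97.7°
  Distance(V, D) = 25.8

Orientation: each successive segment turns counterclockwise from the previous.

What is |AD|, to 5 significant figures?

47.019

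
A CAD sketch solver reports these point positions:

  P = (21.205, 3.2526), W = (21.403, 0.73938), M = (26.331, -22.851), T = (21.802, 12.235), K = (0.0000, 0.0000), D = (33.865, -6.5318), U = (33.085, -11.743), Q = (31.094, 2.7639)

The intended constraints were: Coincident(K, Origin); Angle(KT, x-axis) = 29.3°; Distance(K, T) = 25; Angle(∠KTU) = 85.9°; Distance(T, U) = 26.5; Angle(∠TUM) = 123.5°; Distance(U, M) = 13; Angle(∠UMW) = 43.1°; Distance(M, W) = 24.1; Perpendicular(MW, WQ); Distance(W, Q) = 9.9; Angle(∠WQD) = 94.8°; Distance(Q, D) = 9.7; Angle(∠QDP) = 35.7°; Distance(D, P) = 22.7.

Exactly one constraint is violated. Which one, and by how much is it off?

Distance(D, P) = 22.7 — off by 6.70.

K = (0.00, 0.00) ✓; KT at 29.30° ✓; |KT| = 25.00 ✓; ∠KTU = 85.90° ✓; |TU| = 26.50 ✓; ∠TUM = 123.5° ✓; |UM| = 13.00 ✓; ∠UMW = 43.10° ✓; |MW| = 24.10 ✓; ∠(MW, WQ) = 90.00° ✓; |WQ| = 9.900 ✓; ∠WQD = 94.80° ✓; |QD| = 9.700 ✓; ∠QDP = 35.70° ✓; |DP| = 16.00 ✗.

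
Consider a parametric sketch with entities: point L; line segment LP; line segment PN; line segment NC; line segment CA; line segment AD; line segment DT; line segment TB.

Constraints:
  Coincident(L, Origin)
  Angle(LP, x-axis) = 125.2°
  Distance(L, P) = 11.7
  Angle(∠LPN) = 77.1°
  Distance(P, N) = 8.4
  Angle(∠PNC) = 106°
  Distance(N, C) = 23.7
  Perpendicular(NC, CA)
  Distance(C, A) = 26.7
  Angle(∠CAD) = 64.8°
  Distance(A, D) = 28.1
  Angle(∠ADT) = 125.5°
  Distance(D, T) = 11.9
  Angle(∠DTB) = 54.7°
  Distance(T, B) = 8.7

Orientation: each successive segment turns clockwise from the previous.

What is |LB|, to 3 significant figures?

5.70

L is at the origin; LP runs at 125.2° with length 11.7, so P = (-6.74, 9.56). ∠LPN = 77.1° gives PN at 22.3° from the x-axis; with |PN| = 8.4, N = (1.03, 12.7). ∠PNC = 106.0° gives NC at -51.7° from the x-axis; with |NC| = 23.7, C = (15.7, -5.85). NC is perpendicular to CA, so CA runs at -142°; with |CA| = 26.7, A = (-5.24, -22.4). ∠CAD = 64.8° gives AD at 103° from the x-axis; with |AD| = 28.1, D = (-11.6, 4.97). ∠ADT = 125.5° gives DT at 48.6° from the x-axis; with |DT| = 11.9, T = (-3.74, 13.9). ∠DTB = 54.7° gives TB at -76.7° from the x-axis; with |TB| = 8.7, B = (-1.74, 5.43). Then |LB| = |B − L| = 5.70.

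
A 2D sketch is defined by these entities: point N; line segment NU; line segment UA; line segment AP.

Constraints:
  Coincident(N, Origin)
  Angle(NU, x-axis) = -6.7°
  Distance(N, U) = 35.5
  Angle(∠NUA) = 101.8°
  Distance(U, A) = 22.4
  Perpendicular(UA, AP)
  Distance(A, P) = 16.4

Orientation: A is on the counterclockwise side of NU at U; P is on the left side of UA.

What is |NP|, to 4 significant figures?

34.88

∠NUA = 101.8°, so UA runs at -6.7° + (180° − 101.8°) = 71.50° from the x-axis; with |UA| = 22.4, A = U + 22.4·(cos 71.50°, sin 71.50°) = (42.37, 17.10). UA is perpendicular to AP; with |AP| = 16.4 on the left of UA, P = A + 16.4·(-0.9483, 0.3173) = (26.81, 22.30). Then |NP| = |P − N| = 34.88.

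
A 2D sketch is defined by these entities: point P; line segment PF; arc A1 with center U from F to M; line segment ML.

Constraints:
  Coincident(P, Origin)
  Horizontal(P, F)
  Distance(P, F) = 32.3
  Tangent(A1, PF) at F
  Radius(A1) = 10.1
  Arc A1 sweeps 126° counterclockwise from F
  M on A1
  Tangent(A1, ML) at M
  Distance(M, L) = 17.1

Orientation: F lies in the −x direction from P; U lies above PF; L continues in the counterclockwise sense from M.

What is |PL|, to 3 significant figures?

45.4

On A1, F sits at bearing -90° from U; a 126° counterclockwise sweep puts M at bearing 36°, so M = U + 10.1·(cos 36°, sin 36°) = (-24.1, 16.0). A1 meets ML tangentially, so UM is at right angles to ML, so ML runs along (−sin 36°, cos 36°); with |ML| = 17.1, L = (-34.2, 29.9). Then |PL| = |L − P| = 45.4.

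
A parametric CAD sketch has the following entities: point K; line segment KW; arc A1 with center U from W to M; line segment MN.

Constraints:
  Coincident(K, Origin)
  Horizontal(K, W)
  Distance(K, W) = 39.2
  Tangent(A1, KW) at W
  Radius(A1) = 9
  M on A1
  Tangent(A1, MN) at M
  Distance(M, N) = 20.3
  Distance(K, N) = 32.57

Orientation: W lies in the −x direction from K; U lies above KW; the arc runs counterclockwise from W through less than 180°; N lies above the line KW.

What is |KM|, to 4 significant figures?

31.48

Checks: |UM| = 9.000 ✓; ∠(UM, MN) = 90.00° ✓; |MN| = 20.30 ✓; |KN| = 32.57 ✓.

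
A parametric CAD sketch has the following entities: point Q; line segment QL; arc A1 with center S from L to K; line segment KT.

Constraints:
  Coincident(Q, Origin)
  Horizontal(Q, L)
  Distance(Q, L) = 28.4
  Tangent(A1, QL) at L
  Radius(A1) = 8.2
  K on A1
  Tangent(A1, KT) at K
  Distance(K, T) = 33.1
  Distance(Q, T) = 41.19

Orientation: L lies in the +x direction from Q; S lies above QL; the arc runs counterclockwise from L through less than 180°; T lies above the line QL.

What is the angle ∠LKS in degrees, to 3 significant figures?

25.1°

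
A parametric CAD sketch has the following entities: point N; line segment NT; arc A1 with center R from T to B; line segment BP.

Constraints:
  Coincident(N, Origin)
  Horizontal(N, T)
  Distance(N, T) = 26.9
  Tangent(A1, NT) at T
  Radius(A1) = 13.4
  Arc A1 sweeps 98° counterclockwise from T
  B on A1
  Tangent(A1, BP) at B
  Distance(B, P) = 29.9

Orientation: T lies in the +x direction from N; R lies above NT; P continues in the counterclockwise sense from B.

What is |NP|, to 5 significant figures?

57.535

On A1, T sits at bearing -90° from R; a 98° counterclockwise sweep puts B at bearing 8°, so B = R + 13.4·(cos 8°, sin 8°) = (40.170, 15.265). The tangent condition forces RB to be normal to BP, so BP runs along (−sin 8°, cos 8°); with |BP| = 29.9, P = (36.008, 44.874). Then |NP| = |P − N| = 57.535.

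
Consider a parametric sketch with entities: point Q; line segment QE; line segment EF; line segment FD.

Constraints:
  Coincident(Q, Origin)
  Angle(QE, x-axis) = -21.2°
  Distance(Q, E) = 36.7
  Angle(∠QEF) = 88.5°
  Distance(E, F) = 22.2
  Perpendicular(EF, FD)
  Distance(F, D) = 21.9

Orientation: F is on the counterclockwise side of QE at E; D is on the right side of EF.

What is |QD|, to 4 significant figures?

62.32

Q is at the origin; QE runs at -21.2° with length 36.7, so E = 36.7·(cos -21.2°, sin -21.2°) = (34.22, -13.27). ∠QEF = 88.5°, so EF runs at -21.2° + (180° − 88.5°) = 70.30° from the x-axis; with |EF| = 22.2, F = E + 22.2·(cos 70.30°, sin 70.30°) = (41.70, 7.629). EF is perpendicular to FD; with |FD| = 21.9 on the right of EF, D = F + 21.9·(0.9415, -0.3371) = (62.32, 0.2466). Then |QD| = |D − Q| = 62.32.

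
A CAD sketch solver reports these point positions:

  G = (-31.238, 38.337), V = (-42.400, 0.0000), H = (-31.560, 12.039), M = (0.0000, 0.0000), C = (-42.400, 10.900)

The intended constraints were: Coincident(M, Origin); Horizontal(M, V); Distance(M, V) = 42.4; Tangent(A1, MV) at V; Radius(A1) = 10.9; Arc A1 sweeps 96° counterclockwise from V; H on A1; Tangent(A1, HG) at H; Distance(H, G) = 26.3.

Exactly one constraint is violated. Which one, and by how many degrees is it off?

Tangent(A1, HG) at H — off by 6.70°.

M = (0.00, 0.00) ✓; M.y = 0.00, V.y = 0.00 ✓; |MV| = 42.40 ✓; ∠(CV, VM) = 90.00° ✓; |CV| = 10.90 ✓; bearing(C→H) − bearing(C→V) = 96.00° ✓; |CH| = 10.90 ✓; ∠(CH, HG) = 96.70° ✗; |HG| = 26.30 ✓.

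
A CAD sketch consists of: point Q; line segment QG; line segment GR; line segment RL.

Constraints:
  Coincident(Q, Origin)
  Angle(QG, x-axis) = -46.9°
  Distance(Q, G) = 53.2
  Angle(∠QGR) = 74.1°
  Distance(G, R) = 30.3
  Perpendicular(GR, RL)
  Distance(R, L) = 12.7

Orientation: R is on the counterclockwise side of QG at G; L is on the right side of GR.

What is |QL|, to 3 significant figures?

65.8

Q is at the origin; QG runs at -46.9° with length 53.2, so G = 53.2·(cos -46.9°, sin -46.9°) = (36.4, -38.8). ∠QGR = 74.1°, so GR runs at -46.9° + (180° − 74.1°) = 59.0° from the x-axis; with |GR| = 30.3, R = G + 30.3·(cos 59.0°, sin 59.0°) = (52.0, -12.9). GR is perpendicular to RL; with |RL| = 12.7 on the right of GR, L = R + 12.7·(0.857, -0.515) = (62.8, -19.4). Then |QL| = |L − Q| = 65.8.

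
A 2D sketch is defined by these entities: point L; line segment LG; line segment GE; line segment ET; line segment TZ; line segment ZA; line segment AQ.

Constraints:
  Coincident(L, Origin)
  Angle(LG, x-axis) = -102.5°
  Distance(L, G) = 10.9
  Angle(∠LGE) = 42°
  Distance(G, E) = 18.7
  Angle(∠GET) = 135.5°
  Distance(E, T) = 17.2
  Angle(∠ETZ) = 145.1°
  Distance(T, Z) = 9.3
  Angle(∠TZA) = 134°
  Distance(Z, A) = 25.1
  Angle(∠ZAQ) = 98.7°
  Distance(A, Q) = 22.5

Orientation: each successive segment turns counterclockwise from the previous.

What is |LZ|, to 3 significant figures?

28.2

L is at the origin; LG runs at -102.5° with length 10.9, so G = (-2.36, -10.6). ∠LGE = 42.0° gives GE at 35.5° from the x-axis; with |GE| = 18.7, E = (12.9, 0.218). ∠GET = 135.5° gives ET at 80.0° from the x-axis; with |ET| = 17.2, T = (15.9, 17.2). ∠ETZ = 145.1° gives TZ at 115° from the x-axis; with |TZ| = 9.3, Z = (11.9, 25.6). Then |LZ| = |Z − L| = 28.2.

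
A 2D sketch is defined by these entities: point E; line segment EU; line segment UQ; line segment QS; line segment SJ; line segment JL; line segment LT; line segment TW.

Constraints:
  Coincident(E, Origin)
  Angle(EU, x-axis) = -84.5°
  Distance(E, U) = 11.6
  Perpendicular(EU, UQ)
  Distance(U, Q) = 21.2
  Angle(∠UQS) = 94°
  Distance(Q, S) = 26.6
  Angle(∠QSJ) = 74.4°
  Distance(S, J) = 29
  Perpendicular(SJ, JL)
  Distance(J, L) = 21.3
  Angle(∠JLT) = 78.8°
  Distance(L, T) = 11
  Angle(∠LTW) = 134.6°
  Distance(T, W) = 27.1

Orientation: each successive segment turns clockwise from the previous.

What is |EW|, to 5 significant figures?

26.042

E is at the origin; EU runs at -84.5° with length 11.6, so U = (1.1118, -11.547). The perpendicularity gives UQ at right angles to EU, so UQ runs at -174.50°; with |UQ| = 21.2, Q = (-19.991, -13.579). ∠UQS = 94.0° gives QS at 99.500° from the x-axis; with |QS| = 26.6, S = (-24.381, 12.657). ∠QSJ = 74.4° gives SJ at -6.1000° from the x-axis; with |SJ| = 29.0, J = (4.4549, 9.5750). SJ ⟂ JL, so JL runs at -96.100°; with |JL| = 21.3, L = (2.1915, -11.604). ∠JLT = 78.8° gives LT at 162.70° from the x-axis; with |LT| = 11.0, T = (-8.3108, -8.3333). ∠LTW = 134.6° gives TW at 117.30° from the x-axis; with |TW| = 27.1, W = (-20.740, 15.748). Then |EW| = |W − E| = 26.042.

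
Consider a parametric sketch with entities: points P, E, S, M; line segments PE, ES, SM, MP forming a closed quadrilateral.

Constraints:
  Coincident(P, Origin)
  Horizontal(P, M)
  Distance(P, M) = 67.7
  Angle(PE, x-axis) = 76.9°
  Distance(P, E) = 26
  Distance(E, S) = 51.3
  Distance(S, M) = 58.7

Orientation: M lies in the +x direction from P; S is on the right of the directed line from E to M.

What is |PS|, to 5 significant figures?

29.184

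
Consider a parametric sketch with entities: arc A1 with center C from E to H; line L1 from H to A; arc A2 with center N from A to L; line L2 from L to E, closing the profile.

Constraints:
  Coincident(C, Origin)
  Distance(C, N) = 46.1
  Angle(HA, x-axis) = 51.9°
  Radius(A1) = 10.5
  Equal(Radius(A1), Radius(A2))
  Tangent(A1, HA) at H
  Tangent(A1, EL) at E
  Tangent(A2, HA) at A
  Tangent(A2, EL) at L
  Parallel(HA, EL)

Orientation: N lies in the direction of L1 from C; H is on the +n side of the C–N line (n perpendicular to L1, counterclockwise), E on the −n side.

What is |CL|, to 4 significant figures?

47.28

The slot axis is L1's direction at 51.9°, so u = (cos 51.9°, sin 51.9°) = (0.6170, 0.7869) and n = (−sin 51.9°, cos 51.9°) = (-0.7869, 0.6170). C is at the origin and N lies 46.1 along u from C, so N = 46.1·u = (28.45, 36.28). Tangency of A1 to both parallel lines with radius 10.5 puts H and E at C ± 10.5·n: H = (-8.263, 6.479), E = (8.263, -6.479). Equal radii place A and L the same way about N: A = N + 10.5·n = (20.18, 42.76), L = N − 10.5·n = (36.71, 29.80). Then |CL| = |L − C| = 47.28.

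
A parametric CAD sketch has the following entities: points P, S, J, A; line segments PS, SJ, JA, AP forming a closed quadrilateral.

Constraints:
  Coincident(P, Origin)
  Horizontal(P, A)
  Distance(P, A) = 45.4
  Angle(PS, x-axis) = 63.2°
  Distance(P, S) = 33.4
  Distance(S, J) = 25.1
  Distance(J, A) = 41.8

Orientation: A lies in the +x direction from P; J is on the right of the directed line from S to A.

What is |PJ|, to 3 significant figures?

8.32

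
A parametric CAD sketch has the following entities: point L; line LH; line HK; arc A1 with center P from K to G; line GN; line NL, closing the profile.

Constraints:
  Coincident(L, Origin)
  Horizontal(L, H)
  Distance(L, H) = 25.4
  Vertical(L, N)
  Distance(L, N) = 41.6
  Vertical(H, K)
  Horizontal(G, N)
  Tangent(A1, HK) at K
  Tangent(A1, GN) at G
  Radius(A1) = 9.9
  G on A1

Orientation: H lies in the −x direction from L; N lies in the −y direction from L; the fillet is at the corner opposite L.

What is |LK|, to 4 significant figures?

40.62

The virtual corner opposite L is at (-25.40, -41.60). Since A1 is tangent to HK there, PK ⟂ HK and the tangent condition forces PG to be normal to GN, with radius 9.9, so the center P sits 9.9 in from both sides at P = (-15.50, -31.70). That places the tangent points at K = (-25.40, -31.70) on HK and G = (-15.50, -41.60) on GN. Then |LK| = |K − L| = 40.62.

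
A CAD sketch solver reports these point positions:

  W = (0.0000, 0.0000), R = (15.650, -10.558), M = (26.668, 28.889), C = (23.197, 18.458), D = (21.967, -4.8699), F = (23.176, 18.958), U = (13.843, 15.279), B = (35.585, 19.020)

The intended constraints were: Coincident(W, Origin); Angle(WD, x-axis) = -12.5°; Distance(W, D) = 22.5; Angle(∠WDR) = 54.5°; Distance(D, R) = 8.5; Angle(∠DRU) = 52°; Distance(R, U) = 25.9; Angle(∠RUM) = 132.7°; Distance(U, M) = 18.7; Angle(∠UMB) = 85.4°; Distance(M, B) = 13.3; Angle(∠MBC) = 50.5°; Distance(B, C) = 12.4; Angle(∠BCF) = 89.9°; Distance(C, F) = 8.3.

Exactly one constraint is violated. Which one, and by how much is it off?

Distance(C, F) = 8.3 — off by 7.80.

W = (0.00, 0.00) ✓; WD at -12.50° ✓; |WD| = 22.50 ✓; ∠WDR = 54.50° ✓; |DR| = 8.501 ✓; ∠DRU = 52.00° ✓; |RU| = 25.90 ✓; ∠RUM = 132.7° ✓; |UM| = 18.70 ✓; ∠UMB = 85.40° ✓; |MB| = 13.30 ✓; ∠MBC = 50.50° ✓; |BC| = 12.40 ✓; ∠BCF = 89.81° ✓; |CF| = 0.5004 ✗.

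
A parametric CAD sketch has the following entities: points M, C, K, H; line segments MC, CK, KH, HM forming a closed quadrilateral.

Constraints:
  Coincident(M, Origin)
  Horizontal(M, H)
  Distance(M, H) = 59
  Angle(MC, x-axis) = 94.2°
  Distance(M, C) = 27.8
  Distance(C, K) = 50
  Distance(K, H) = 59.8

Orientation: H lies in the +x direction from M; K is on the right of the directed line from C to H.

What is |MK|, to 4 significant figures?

22.24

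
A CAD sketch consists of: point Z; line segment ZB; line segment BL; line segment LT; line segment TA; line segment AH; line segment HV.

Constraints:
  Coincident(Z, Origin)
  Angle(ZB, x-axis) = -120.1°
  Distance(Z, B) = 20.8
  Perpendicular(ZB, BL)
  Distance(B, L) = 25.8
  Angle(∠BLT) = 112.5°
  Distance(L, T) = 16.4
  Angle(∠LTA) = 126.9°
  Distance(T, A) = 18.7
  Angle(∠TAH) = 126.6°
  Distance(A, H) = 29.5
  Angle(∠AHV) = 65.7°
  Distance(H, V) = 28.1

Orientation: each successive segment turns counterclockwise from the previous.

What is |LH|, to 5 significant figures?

47.330

Z is at the origin; ZB runs at -120.1° with length 20.8, so B = (-10.431, -17.995). ZB ⟂ BL, so BL runs at -30.100°; with |BL| = 25.8, L = (11.889, -30.934). ∠BLT = 112.5° gives LT at 37.400° from the x-axis; with |LT| = 16.4, T = (24.918, -20.973). ∠LTA = 126.9° gives TA at 90.500° from the x-axis; with |TA| = 18.7, A = (24.755, -2.2739). ∠TAH = 126.6° gives AH at 143.90° from the x-axis; with |AH| = 29.5, H = (0.91900, 15.107). Then |LH| = |H − L| = 47.330.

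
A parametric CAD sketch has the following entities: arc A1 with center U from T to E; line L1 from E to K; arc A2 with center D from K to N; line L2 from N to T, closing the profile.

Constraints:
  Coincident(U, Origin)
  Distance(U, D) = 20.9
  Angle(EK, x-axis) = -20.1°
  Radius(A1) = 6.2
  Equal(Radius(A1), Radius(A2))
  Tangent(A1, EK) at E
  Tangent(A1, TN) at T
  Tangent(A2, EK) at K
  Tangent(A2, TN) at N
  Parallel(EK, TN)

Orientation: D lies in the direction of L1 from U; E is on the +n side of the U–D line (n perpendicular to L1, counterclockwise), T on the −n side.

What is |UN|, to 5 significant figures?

21.800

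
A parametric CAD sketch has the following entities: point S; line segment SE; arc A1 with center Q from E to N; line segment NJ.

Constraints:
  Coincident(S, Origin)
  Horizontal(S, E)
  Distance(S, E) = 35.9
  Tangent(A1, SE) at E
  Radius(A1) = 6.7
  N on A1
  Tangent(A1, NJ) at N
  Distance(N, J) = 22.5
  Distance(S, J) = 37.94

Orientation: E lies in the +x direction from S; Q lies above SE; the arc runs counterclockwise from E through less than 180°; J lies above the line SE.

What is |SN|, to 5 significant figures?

42.370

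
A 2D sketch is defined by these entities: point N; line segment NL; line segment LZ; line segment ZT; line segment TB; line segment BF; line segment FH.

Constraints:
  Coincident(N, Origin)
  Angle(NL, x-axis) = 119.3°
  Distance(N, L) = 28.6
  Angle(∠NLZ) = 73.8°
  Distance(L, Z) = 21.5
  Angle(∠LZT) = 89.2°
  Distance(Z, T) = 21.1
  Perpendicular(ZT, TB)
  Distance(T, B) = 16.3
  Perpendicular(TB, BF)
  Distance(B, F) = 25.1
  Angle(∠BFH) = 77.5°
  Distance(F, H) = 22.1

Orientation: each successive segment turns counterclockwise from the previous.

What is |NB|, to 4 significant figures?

7.275

∠LZT = 89.2° gives ZT at -43.70° from the x-axis; with |ZT| = 21.1, T = (-13.81, -4.971). ZT ⟂ TB, so TB runs at 46.30°; with |TB| = 16.3, B = (-2.550, 6.813). Then |NB| = |B − N| = 7.275.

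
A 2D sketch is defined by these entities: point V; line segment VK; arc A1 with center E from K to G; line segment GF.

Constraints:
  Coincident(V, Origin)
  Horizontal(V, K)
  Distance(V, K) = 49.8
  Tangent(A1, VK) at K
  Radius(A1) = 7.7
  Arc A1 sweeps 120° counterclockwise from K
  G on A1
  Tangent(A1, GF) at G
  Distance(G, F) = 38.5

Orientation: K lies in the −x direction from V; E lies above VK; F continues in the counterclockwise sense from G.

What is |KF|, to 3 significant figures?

46.6

V is at the origin; VK is horizontal with |VK| = 49.8 and K on the −x side, so K = (-49.8, 0.00). The tangent condition forces EK to be normal to VK, so E = K + (0, 7.7) = (-49.8, 7.70). On A1, K sits at bearing -90° from E; a 120° counterclockwise sweep puts G at bearing 30°, so G = E + 7.7·(cos 30°, sin 30°) = (-43.1, 11.6). Since A1 is tangent to GF there, EG ⟂ GF, so GF runs along (−sin 30°, cos 30°); with |GF| = 38.5, F = (-62.4, 44.9). Then |KF| = |F − K| = 46.6.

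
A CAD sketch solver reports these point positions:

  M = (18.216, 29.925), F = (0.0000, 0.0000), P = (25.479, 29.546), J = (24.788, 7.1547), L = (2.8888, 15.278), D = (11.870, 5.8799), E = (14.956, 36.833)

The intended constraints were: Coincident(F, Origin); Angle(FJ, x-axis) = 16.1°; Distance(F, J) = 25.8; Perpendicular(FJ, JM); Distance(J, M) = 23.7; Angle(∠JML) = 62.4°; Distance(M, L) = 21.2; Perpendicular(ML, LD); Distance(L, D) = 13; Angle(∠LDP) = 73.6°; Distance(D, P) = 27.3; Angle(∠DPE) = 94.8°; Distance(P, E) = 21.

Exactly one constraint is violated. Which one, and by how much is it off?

Distance(P, E) = 21 — off by 8.20.

F = (0.00, 0.00) ✓; FJ at 16.10° ✓; |FJ| = 25.80 ✓; ∠(FJ, JM) = 90.00° ✓; |JM| = 23.70 ✓; ∠JML = 62.40° ✓; |ML| = 21.20 ✓; ∠(ML, LD) = 90.00° ✓; |LD| = 13.00 ✓; ∠LDP = 73.60° ✓; |DP| = 27.30 ✓; ∠DPE = 94.80° ✓; |PE| = 12.80 ✗.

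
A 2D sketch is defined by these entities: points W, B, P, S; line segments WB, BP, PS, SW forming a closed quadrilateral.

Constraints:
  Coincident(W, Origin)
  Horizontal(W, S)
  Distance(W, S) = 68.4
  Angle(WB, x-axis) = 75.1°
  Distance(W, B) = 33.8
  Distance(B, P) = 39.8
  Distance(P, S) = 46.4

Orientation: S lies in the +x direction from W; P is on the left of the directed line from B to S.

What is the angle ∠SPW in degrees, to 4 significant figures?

75.66°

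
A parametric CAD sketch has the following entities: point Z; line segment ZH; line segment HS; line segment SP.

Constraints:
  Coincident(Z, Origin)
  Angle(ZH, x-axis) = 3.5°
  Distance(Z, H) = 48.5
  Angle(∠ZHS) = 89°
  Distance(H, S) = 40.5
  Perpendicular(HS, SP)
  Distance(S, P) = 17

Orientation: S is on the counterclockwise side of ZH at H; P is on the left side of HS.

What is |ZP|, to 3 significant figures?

50.6

Z is at the origin; ZH runs at 3.5° with length 48.5, so H = 48.5·(cos 3.5°, sin 3.5°) = (48.4, 2.96). ∠ZHS = 89.0°, so HS runs at 3.5° + (180° − 89.0°) = 94.5° from the x-axis; with |HS| = 40.5, S = H + 40.5·(cos 94.5°, sin 94.5°) = (45.2, 43.3). HS is perpendicular to SP; with |SP| = 17.0 on the left of HS, P = S + 17.0·(-0.997, -0.0785) = (28.3, 42.0). Then |ZP| = |P − Z| = 50.6.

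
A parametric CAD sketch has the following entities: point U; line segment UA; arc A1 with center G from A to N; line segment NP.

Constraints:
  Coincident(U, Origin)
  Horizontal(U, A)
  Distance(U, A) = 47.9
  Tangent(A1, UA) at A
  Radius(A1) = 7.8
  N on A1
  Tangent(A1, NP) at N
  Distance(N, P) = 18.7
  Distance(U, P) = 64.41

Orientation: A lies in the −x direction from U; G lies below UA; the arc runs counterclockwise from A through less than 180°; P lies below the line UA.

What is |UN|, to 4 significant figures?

55.84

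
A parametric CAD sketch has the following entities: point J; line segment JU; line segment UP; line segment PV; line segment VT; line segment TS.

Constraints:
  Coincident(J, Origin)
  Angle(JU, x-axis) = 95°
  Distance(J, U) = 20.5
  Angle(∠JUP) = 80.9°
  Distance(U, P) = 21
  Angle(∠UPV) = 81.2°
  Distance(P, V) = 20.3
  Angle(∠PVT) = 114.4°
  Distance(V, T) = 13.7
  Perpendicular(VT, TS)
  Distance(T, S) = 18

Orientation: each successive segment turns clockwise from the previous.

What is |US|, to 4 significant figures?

6.410

∠PVT = 114.4° gives VT at -168.5° from the x-axis; with |VT| = 13.7, T = (1.203, -3.598). VT ⟂ TS, so TS runs at 101.5°; with |TS| = 18.0, S = (-2.386, 14.04). Then |US| = |S − U| = 6.410.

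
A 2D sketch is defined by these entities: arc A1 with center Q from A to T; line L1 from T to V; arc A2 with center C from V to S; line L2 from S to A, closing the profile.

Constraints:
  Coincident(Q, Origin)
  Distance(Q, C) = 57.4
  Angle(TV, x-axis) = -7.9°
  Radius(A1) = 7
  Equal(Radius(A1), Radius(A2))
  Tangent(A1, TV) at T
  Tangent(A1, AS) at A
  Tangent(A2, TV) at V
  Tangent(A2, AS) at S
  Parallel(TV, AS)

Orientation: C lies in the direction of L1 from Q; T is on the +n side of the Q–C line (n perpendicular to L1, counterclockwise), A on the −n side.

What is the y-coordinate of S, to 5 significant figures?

-14.823

The slot axis is L1's direction at -7.9°, so u = (cos -7.9°, sin -7.9°) = (0.99051, -0.13744) and n = (−sin -7.9°, cos -7.9°) = (0.13744, 0.99051). Q is at the origin and C lies 57.4 along u from Q, so C = 57.4·u = (56.855, -7.8893). Tangency of A1 to both parallel lines with radius 7.0 puts T and A at Q ± 7.0·n: T = (0.96211, 6.9336), A = (-0.96211, -6.9336). Equal radii place V and S the same way about C: V = C + 7.0·n = (57.817, -0.95575), S = C − 7.0·n = (55.893, -14.823). So S.y = -14.823.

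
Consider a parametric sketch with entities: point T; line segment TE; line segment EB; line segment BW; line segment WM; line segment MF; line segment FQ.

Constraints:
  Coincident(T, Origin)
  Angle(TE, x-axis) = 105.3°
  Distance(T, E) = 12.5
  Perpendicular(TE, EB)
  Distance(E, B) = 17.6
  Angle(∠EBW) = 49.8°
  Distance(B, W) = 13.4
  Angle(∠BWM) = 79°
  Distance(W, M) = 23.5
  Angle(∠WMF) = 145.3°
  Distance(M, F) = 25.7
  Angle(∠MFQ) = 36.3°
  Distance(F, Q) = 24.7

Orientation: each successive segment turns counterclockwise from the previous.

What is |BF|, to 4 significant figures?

42.10

∠BWM = 79.0° gives WM at 66.50° from the x-axis; with |WM| = 23.5, M = (0.1393, 21.37). ∠WMF = 145.3° gives MF at 101.2° from the x-axis; with |MF| = 25.7, F = (-4.853, 46.58). Then |BF| = |F − B| = 42.10.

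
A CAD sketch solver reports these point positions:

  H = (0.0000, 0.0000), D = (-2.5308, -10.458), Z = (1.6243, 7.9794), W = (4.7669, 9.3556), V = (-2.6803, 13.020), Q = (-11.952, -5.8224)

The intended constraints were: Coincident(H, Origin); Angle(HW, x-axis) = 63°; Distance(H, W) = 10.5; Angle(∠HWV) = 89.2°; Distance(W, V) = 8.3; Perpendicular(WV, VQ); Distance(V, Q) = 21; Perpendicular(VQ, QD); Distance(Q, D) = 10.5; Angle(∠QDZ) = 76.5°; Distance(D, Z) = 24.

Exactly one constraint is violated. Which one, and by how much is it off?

Distance(D, Z) = 24 — off by 5.10.

H = (0.00, 0.00) ✓; HW at 63.00° ✓; |HW| = 10.50 ✓; ∠HWV = 89.20° ✓; |WV| = 8.300 ✓; ∠(WV, VQ) = 90.00° ✓; |VQ| = 21.00 ✓; ∠(VQ, QD) = 90.00° ✓; |QD| = 10.50 ✓; ∠QDZ = 76.50° ✓; |DZ| = 18.90 ✗.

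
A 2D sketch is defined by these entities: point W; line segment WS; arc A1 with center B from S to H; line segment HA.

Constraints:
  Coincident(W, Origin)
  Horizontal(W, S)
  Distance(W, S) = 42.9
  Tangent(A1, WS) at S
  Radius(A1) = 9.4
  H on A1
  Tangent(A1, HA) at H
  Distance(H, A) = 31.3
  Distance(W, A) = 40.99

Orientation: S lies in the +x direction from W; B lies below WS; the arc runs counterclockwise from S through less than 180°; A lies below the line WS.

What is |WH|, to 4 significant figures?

34.72

Checks: W.y = 0.00, S.y = 0.00 ✓; ∠(BS, SW) = 90.00° ✓; |BS| = 9.400 ✓; |BH| = 9.400 ✓; ∠(BH, HA) = 90.00° ✓; |HA| = 31.30 ✓; |WA| = 40.99 ✓.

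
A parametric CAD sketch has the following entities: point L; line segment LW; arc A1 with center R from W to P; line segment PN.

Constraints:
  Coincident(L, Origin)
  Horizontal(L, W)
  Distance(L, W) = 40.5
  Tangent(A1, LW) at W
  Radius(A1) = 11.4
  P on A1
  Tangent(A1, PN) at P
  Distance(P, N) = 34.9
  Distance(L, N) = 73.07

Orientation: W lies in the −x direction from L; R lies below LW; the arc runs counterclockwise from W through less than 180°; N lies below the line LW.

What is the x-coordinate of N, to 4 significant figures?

-58.99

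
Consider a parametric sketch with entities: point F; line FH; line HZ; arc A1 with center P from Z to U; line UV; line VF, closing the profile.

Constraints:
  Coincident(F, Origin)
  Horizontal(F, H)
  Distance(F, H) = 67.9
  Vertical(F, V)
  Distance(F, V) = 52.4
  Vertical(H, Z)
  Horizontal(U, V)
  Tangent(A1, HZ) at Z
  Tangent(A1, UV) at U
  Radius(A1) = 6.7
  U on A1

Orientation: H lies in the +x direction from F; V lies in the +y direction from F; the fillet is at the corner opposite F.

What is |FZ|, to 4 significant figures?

81.85

F is at the origin; FH is horizontal with |FH| = 67.9 and H on the +x side, so H = (67.90, 0.000). FV is vertical with |FV| = 52.4 and V on the +y side, so V = (0.000, 52.40). The virtual corner opposite F is at (67.90, 52.40). A1 meets HZ tangentially, so PZ is at right angles to HZ and since A1 is tangent to UV there, PU ⟂ UV, with radius 6.7, so the center P sits 6.7 in from both sides at P = (61.20, 45.70). That places the tangent points at Z = (67.90, 45.70) on HZ and U = (61.20, 52.40) on UV. Then |FZ| = |Z − F| = 81.85.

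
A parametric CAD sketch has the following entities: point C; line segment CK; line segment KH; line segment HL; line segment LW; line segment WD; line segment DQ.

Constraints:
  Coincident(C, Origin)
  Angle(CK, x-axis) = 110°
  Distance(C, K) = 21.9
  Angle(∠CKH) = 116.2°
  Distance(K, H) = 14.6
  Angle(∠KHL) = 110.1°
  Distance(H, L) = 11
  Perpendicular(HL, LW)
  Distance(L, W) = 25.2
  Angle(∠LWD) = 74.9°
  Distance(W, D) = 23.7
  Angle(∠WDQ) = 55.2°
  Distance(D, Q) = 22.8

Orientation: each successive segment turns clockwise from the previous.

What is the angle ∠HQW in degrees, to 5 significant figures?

142.60°

∠LWD = 74.9° gives WD at 141.20° from the x-axis; with |WD| = 23.7, D = (-15.912, 18.471). ∠WDQ = 55.2° gives DQ at 16.400° from the x-axis; with |DQ| = 22.8, Q = (5.9603, 24.909). Then cos ∠HQW = QH·QW / (|QH||QW|), giving 142.60°.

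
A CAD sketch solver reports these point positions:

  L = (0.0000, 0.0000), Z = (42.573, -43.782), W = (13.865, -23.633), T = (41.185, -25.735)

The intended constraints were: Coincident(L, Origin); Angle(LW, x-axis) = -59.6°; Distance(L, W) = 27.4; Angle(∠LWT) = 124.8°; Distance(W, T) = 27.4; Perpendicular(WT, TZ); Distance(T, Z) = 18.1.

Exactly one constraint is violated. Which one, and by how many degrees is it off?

Perpendicular(WT, TZ) — off by 8.80°.

L = (0.00, 0.00) ✓; LW at -59.60° ✓; |LW| = 27.40 ✓; ∠LWT = 124.8° ✓; |WT| = 27.40 ✓; ∠(WT, TZ) = 81.20° ✗; |TZ| = 18.10 ✓.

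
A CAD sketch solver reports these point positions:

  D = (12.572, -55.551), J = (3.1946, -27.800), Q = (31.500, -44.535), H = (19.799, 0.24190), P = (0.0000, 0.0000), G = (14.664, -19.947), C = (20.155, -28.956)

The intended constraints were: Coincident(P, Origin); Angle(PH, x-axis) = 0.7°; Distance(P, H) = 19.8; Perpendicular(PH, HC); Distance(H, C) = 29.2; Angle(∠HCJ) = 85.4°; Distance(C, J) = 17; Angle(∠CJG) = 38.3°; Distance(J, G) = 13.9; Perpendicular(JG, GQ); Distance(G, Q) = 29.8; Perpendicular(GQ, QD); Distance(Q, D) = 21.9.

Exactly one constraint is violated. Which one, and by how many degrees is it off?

Perpendicular(GQ, QD) — off by 4.20°.

P = (0.00, 0.00) ✓; PH at 0.7000° ✓; |PH| = 19.80 ✓; ∠(PH, HC) = 90.00° ✓; |HC| = 29.20 ✓; ∠HCJ = 85.40° ✓; |CJ| = 17.00 ✓; ∠CJG = 38.30° ✓; |JG| = 13.90 ✓; ∠(JG, GQ) = 90.00° ✓; |GQ| = 29.80 ✓; ∠(GQ, QD) = 94.20° ✗; |QD| = 21.90 ✓.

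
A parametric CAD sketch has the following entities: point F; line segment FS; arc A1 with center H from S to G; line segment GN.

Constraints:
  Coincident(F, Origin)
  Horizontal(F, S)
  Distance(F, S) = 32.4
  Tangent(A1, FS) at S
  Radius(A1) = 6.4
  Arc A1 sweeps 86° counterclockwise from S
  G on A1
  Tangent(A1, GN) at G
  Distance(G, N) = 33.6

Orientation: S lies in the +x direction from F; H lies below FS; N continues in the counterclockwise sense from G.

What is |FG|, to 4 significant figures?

26.69

F is at the origin; FS is horizontal with |FS| = 32.4 and S on the +x side, so S = (32.40, 0.000). The tangent condition forces HS to be normal to FS, so H = S + (0, -6.4) = (32.40, -6.400). On A1, S sits at bearing 90° from H; an 86° counterclockwise sweep puts G at bearing 176°, so G = H + 6.4·(cos 176°, sin 176°) = (26.02, -5.954). Then |FG| = |G − F| = 26.69.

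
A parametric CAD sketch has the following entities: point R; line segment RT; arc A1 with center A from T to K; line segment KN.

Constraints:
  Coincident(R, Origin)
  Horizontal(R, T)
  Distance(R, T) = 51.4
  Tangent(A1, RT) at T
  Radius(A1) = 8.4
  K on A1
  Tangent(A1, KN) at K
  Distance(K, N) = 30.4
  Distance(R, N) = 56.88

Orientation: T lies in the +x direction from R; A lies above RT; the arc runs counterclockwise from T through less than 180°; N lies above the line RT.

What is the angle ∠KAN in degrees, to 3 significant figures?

74.6°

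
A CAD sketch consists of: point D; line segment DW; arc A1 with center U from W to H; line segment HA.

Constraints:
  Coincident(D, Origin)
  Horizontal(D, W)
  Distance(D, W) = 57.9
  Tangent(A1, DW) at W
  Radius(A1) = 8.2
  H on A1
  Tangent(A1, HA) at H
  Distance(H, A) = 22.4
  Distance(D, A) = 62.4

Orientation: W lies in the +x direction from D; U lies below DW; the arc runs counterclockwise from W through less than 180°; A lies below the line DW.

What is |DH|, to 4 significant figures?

50.75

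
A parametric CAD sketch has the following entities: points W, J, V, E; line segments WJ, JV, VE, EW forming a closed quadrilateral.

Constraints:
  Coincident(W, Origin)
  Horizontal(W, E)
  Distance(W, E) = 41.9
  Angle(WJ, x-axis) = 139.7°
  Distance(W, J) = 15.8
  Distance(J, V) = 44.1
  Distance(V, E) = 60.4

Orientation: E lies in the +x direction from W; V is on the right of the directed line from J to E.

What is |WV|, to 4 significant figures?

34.70

Checks: |JV| = 44.10 ✓; |VE| = 60.40 ✓.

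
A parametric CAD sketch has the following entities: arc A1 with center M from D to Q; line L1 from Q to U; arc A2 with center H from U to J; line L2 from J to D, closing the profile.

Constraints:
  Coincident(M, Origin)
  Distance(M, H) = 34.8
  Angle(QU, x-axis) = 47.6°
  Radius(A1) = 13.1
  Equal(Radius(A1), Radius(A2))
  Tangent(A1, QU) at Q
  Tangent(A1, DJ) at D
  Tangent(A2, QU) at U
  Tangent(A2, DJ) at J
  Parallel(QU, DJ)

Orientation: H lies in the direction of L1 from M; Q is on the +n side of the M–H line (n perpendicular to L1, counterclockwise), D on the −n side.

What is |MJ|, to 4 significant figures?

37.18

Tangency of A1 to both parallel lines with radius 13.1 puts Q and D at M ± 13.1·n: Q = (-9.674, 8.833), D = (9.674, -8.833). Equal radii place U and J the same way about H: U = H + 13.1·n = (13.79, 34.53), J = H − 13.1·n = (33.14, 16.86). Then |MJ| = |J − M| = 37.18.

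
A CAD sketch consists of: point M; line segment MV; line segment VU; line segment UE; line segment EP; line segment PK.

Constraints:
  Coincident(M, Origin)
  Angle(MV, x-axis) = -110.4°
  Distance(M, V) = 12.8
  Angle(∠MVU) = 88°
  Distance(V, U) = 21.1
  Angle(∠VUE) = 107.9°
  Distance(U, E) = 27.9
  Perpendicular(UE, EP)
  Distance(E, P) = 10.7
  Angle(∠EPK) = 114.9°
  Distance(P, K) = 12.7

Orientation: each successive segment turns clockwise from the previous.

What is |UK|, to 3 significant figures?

22.9

UE is perpendicular to EP, so EP runs at -4.50°; with |EP| = 10.7, P = (-11.1, 23.0). ∠EPK = 114.9° gives PK at -69.6° from the x-axis; with |PK| = 12.7, K = (-6.69, 11.1). Then |UK| = |K − U| = 22.9.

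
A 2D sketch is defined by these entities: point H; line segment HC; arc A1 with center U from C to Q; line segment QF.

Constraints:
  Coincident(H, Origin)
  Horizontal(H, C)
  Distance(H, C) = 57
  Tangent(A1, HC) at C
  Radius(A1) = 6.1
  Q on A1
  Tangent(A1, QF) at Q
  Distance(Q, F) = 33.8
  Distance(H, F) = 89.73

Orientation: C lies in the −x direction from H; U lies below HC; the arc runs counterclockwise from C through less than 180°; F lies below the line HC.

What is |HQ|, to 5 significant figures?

61.000

H is at the origin; H and C share the same y with |HC| = 57.0 and C on the −x side, so C = (-57.000, 0.0000). Tangency of A1 to HC means the radius UC is perpendicular to HC, so U = C + (0, -6.1) = (-57.000, -6.1000). Since UQ ⟂ QF (tangency), |UF| = √(6.1² + 33.8²) = 34.346 regardless of where Q sits on A1. So F lies on both circle(H, 89.73) and circle(U, 34.346); the below-HC intersection is F = (-86.586, -23.545). Q is the foot of the tangent from F: Q = (-60.982, -1.4792).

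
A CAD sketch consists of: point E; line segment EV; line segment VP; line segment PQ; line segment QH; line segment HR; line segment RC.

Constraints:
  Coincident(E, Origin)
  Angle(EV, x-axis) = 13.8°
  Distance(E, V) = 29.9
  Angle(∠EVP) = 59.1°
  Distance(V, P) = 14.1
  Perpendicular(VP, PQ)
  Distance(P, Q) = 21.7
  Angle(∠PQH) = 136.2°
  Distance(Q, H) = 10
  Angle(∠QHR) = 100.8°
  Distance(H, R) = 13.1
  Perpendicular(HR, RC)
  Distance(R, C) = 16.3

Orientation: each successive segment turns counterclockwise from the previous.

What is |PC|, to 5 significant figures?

12.139

E is at the origin; EV runs at 13.8° with length 29.9, so V = (29.037, 7.1322). ∠EVP = 59.1° gives VP at 134.70° from the x-axis; with |VP| = 14.1, P = (19.119, 17.154). VP is perpendicular to PQ, so PQ runs at -135.30°; with |PQ| = 21.7, Q = (3.6947, 1.8908). ∠PQH = 136.2° gives QH at -91.500° from the x-axis; with |QH| = 10.0, H = (3.4329, -8.1058). ∠QHR = 100.8° gives HR at -12.300° from the x-axis; with |HR| = 13.1, R = (16.232, -10.897). The perpendicularity gives RC at right angles to HR, so RC runs at 77.700°; with |RC| = 16.3, C = (19.705, 5.0293). Then |PC| = |C − P| = 12.139.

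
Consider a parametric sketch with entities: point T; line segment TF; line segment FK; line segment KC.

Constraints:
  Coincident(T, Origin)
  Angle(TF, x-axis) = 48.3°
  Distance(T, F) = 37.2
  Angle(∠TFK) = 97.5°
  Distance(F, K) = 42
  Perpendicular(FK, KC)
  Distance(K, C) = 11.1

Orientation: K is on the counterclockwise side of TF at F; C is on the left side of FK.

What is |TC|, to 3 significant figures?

53.5

T is at the origin; TF runs at 48.3° with length 37.2, so F = 37.2·(cos 48.3°, sin 48.3°) = (24.7, 27.8). ∠TFK = 97.5°, so FK runs at 48.3° + (180° − 97.5°) = 131° from the x-axis; with |FK| = 42.0, K = F + 42.0·(cos 131°, sin 131°) = (-2.70, 59.6). FK is perpendicular to KC; with |KC| = 11.1 on the left of FK, C = K + 11.1·(-0.757, -0.653) = (-11.1, 52.3). Then |TC| = |C − T| = 53.5.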